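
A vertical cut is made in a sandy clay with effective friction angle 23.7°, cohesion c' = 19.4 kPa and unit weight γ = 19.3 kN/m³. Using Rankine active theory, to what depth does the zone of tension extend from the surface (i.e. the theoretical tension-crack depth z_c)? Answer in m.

K_a = tan²(45° − 23.7°/2) = 0.4266; √K_a = 0.6531.
The active pressure is zero where K_a γ z = 2c√K_a, so z_c = 2c/(γ√K_a) = 2×19.4/(19.3×0.6531) = 3.078 m.

3.08 m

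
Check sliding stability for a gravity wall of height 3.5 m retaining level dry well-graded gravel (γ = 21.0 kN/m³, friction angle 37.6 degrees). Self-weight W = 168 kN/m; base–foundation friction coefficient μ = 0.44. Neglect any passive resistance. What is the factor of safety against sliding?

K_a = tan²(45° − 37.6°/2) = 0.2421.
P_a = ½K_aγH² = 0.5×0.2421×21.0×3.5² = 31.14 kN/m, acting at H/3 = 1.167 m above the base.
FS_sliding = μW / P_a = 0.44×168 / 31.14 = 2.374.

2.37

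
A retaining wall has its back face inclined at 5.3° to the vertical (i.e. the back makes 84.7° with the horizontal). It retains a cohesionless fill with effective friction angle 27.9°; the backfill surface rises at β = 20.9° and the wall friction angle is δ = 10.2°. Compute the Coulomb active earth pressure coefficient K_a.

0.541

K_a = sin²(α+φ) / [sin²α · sin(α−δ) · (1 + √{sin(φ+δ)sin(φ−β) / (sin(α−δ)sin(α+β))})²].
With α = 84.7°, φ = 27.9°, δ = 10.2°, β = 20.9°: K_a = 0.5406.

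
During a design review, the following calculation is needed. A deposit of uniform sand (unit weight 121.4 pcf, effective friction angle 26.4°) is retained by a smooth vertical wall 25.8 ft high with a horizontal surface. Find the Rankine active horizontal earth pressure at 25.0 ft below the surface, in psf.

1170 psf

K_a = (1 − sin φ)/(1 + sin φ) = 0.3844.
σ_h = K_a γ z = 0.3844 × 121.4 × 25.0 = 1167 psf.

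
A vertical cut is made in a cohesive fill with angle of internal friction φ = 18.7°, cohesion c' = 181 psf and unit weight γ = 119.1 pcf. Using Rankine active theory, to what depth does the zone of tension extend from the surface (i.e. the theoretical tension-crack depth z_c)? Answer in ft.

K_a = tan²(45° − 18.7°/2) = 0.5144; √K_a = 0.7173.
The active pressure is zero where K_a γ z = 2c√K_a, so z_c = 2c/(γ√K_a) = 2×181/(119.1×0.7173) = 4.238 ft.

4.24 ft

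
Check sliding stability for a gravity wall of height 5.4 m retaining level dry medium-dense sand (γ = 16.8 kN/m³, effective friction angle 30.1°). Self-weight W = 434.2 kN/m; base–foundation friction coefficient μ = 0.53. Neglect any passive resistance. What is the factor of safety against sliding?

K_a = tan²(45° − 30.1°/2) = 0.3320.
P_a = ½K_aγH² = 0.5×0.3320×16.8×5.4² = 81.32 kN/m, acting at H/3 = 1.800 m above the base.
FS_sliding = μW / P_a = 0.53×434.2 / 81.32 = 2.830.

2.83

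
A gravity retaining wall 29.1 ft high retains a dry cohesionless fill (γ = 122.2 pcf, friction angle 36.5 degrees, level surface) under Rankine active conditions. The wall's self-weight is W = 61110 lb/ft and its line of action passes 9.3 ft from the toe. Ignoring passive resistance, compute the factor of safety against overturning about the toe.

4.46

K_a = tan²(45° − 36.5°/2) = 0.2541.
P_a = ½K_aγH² = 0.5×0.2541×122.2×29.1² = 13140 lb/ft, acting at H/3 = 9.700 ft above the base.
Overturning moment M_o = P_a × H/3 = 13140 × 9.700 = 127500.
Resisting moment M_r = W × 9.3 = 61110 × 9.3 = 568300.
FS_overturning = M_r/M_o = 568300/127500 = 4.457.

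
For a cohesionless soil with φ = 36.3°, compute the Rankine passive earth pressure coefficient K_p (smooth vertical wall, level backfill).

3.90

K_p = (1 + sin φ)/(1 − sin φ) = tan²(45° + 36.3°/2) = 3.902.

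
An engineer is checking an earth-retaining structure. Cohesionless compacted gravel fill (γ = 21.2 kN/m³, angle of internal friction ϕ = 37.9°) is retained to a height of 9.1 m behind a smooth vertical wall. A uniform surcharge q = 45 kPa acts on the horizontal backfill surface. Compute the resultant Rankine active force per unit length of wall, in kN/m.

K_a = tan²(45° − φ/2) = 0.2389.
Soil triangle: ½ K_a γ H² = 0.5×0.2389×21.2×9.1² = 209.7 kN/m.
Surcharge rectangle: K_a q H = 0.2389×45×9.1 = 97.85 kN/m.
Total = 209.7 + 97.85 = 307.6 kN/m.

308 kN/m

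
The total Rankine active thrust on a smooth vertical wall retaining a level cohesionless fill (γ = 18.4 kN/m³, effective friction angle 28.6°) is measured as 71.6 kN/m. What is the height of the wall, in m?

K_a = 0.3525. P_a = ½ K_a γ H² ⇒ H = √(2P_a/(K_a γ)).
H = √(2×71.6/(0.3525×18.4)) = 4.698 m.

4.70 m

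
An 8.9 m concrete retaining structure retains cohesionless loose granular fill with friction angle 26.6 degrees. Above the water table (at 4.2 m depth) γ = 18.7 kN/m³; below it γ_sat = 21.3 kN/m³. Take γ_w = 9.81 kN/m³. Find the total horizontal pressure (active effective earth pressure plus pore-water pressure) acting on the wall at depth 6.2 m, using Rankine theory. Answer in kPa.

K_a = (1 − sin φ)/(1 + sin φ) = 0.3814.
γ' = 21.3 − 9.81 = 11.49 kN/m³.
Effective vertical stress at 6.2 m: σ'_v = 18.7×4.2 + 11.49×2.00 = 101.5 kPa.
σ'_h = K_a σ'_v = 0.3814 × 101.5 = 38.72 kPa; u = γ_w × 2.00 = 19.62 kPa.
Total σ_h = 38.72 + 19.62 = 58.34 kPa.

58.3 kPa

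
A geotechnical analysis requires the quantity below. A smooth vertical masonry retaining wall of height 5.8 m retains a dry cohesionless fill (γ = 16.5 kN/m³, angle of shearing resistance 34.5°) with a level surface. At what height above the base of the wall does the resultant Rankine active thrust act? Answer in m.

1.93 m

K_a = 0.2768.
The pressure distribution is triangular, so the resultant acts at H/3 above the base = 5.8/3 = 1.933 m.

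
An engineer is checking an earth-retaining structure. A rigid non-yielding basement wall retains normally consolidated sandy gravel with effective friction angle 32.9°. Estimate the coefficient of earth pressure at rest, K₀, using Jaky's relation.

K₀ = 1 − sin φ' = 1 − sin 32.9° = 0.4568.

0.457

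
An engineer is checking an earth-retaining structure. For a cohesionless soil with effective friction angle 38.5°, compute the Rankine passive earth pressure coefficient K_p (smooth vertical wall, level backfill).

4.30

K_p = (1 + sin φ)/(1 − sin φ) = tan²(45° + 38.5°/2) = 4.298.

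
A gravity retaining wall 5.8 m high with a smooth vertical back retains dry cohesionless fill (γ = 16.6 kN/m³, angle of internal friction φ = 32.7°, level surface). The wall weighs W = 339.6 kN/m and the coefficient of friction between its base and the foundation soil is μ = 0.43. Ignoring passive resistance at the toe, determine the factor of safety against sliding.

K_a = tan²(45° − 32.7°/2) = 0.2985.
P_a = ½K_aγH² = 0.5×0.2985×16.6×5.8² = 83.34 kN/m, acting at H/3 = 1.933 m above the base.
FS_sliding = μW / P_a = 0.43×339.6 / 83.34 = 1.752.

1.75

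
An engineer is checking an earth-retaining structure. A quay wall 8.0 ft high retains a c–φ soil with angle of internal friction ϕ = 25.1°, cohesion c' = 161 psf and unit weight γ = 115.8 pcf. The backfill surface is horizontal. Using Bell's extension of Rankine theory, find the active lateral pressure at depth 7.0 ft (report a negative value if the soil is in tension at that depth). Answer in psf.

123 psf

K_a = (1 − sin φ)/(1 + sin φ) = 0.4043.
σ_a = K_a γ z − 2c√K_a = 0.4043×115.8×7.0 − 2×161×0.6358 = 123.0 psf.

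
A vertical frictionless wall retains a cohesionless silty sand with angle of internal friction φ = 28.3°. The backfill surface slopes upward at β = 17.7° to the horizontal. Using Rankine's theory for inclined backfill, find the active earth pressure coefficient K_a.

0.426

K_a = cos β · (cos β − √(cos²β − cos²φ)) / (cos β + √(cos²β − cos²φ)).
cos β = 0.9527, cos φ = 0.8805, √(cos²β − cos²φ) = 0.3638.
K_a = 0.9527 × (0.9527 − 0.3638)/(0.9527 + 0.3638) = 0.4262.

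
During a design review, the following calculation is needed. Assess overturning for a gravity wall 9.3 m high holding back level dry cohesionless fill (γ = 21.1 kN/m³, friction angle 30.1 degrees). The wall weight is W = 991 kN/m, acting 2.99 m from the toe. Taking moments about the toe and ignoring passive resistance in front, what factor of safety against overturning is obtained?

K_a = tan²(45° − 30.1°/2) = 0.3320.
P_a = ½K_aγH² = 0.5×0.3320×21.1×9.3² = 302.9 kN/m, acting at H/3 = 3.100 m above the base.
Overturning moment M_o = P_a × H/3 = 302.9 × 3.100 = 939.1.
Resisting moment M_r = W × 2.99 = 991 × 2.99 = 2963.
FS_overturning = M_r/M_o = 2963/939.1 = 3.155.

3.16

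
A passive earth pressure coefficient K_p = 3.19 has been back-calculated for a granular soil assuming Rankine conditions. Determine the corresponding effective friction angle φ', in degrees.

31.5°

K_p = (1+sin φ)/(1−sin φ) ⇒ sin φ = (K_p − 1)/(K_p + 1) = 0.5227.
φ = arcsin(0.5227) = 31.51°.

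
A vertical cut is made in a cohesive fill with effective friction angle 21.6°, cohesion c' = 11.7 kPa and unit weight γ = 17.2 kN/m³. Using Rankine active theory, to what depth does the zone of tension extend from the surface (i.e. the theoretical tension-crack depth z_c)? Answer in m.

2.00 m

K_a = tan²(45° − 21.6°/2) = 0.4619; √K_a = 0.6796.
The active pressure is zero where K_a γ z = 2c√K_a, so z_c = 2c/(γ√K_a) = 2×11.7/(17.2×0.6796) = 2.002 m.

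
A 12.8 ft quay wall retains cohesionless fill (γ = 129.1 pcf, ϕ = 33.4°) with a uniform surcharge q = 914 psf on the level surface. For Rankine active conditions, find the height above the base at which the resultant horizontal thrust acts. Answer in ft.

5.39 ft

K_a = 0.2899.
Triangular part P₁ = ½K_aγH² = 3066 at H/3 = 4.267 ft; rectangular part P₂ = K_a q H = 3392 at H/2 = 6.400 ft.
ȳ = (P₁·4.267 + P₂·6.400)/(P₁+P₂) = 5.387 ft.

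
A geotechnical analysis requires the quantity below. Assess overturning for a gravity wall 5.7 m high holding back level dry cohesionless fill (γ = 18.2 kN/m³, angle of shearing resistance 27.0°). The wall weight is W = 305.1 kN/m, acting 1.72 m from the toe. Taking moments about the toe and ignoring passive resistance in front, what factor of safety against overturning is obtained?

2.49

K_a = tan²(45° − 27.0°/2) = 0.3755.
P_a = ½K_aγH² = 0.5×0.3755×18.2×5.7² = 111.0 kN/m, acting at H/3 = 1.900 m above the base.
Overturning moment M_o = P_a × H/3 = 111.0 × 1.900 = 211.0.
Resisting moment M_r = W × 1.72 = 305.1 × 1.72 = 524.8.
FS_overturning = M_r/M_o = 524.8/211.0 = 2.488.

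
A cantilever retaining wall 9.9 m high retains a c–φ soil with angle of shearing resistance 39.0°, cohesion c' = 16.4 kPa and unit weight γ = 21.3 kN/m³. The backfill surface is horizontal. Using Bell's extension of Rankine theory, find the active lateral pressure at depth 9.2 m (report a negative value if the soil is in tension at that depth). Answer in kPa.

28.9 kPa

K_a = (1 − sin φ)/(1 + sin φ) = 0.2275.
σ_a = K_a γ z − 2c√K_a = 0.2275×21.3×9.2 − 2×16.4×0.4770 = 28.94 kPa.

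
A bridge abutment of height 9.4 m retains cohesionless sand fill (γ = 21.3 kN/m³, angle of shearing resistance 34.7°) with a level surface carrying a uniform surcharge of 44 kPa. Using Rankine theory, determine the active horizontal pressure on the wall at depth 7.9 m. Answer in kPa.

K_a = (1 − sin φ)/(1 + sin φ) = 0.2745.
σ_v = γz + q = 21.3 × 7.9 + 44 = 212.3 kPa.
σ_h = K_a σ_v = 0.2745 × 212.3 = 58.26 kPa.

58.3 kPa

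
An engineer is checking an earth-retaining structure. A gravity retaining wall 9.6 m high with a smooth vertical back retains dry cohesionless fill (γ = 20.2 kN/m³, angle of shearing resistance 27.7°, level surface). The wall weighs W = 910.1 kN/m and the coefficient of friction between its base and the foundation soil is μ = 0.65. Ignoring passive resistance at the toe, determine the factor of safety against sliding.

K_a = tan²(45° − 27.7°/2) = 0.3653.
P_a = ½K_aγH² = 0.5×0.3653×20.2×9.6² = 340.1 kN/m, acting at H/3 = 3.200 m above the base.
FS_sliding = μW / P_a = 0.65×910.1 / 340.1 = 1.740.

1.74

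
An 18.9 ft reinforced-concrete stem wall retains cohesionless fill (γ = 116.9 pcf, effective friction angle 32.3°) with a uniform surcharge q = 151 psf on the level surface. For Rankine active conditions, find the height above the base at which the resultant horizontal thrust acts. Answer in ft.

6.68 ft

K_a = 0.3035.
Triangular part P₁ = ½K_aγH² = 6336 at H/3 = 6.300 ft; rectangular part P₂ = K_a q H = 866.1 at H/2 = 9.450 ft.
ȳ = (P₁·6.300 + P₂·9.450)/(P₁+P₂) = 6.679 ft.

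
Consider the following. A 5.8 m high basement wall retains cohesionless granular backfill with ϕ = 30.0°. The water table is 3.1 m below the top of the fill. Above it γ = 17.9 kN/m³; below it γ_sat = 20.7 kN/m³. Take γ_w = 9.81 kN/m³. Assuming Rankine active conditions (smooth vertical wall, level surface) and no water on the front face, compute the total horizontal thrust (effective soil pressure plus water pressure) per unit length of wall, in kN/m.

K_a = tan²(45° − φ/2) = 0.3333.
γ' = 20.7 − 9.81 = 10.89 kN/m³. Depth below WT = 2.7 m.
σ'_h at WT = K_a γ d_w = 18.50 kPa; at base = 18.50 + K_a γ' × 2.7 = 28.30 kPa.
P₁ (0–3.1 m) = ½×18.50×3.1 = 28.67. P₂ (3.1–5.8 m) = ½(18.50+28.30)×2.7 = 63.17.
P_w = ½ γ_w h₂² = 0.5×9.81×2.7² = 35.76. Total = 28.67+63.17+35.76 = 127.6 kN/m.

128 kN/m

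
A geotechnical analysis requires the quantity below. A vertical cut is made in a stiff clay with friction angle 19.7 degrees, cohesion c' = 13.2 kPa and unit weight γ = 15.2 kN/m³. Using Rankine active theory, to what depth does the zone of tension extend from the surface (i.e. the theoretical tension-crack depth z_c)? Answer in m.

2.47 m

K_a = tan²(45° − 19.7°/2) = 0.4958; √K_a = 0.7041.
The active pressure is zero where K_a γ z = 2c√K_a, so z_c = 2c/(γ√K_a) = 2×13.2/(15.2×0.7041) = 2.467 m.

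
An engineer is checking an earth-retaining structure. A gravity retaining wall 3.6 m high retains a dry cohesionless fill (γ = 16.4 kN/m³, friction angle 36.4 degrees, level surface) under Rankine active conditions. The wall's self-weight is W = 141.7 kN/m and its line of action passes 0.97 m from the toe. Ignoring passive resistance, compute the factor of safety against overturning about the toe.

K_a = tan²(45° − 36.4°/2) = 0.2552.
P_a = ½K_aγH² = 0.5×0.2552×16.4×3.6² = 27.12 kN/m, acting at H/3 = 1.200 m above the base.
Overturning moment M_o = P_a × H/3 = 27.12 × 1.200 = 32.54.
Resisting moment M_r = W × 0.97 = 141.7 × 0.97 = 137.4.
FS_overturning = M_r/M_o = 137.4/32.54 = 4.224.

4.22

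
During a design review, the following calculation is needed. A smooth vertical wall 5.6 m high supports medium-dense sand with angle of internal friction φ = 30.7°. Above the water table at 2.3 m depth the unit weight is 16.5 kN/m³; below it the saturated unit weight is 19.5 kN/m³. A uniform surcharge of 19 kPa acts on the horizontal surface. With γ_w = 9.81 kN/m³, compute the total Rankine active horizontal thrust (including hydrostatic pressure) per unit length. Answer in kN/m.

160 kN/m

K_a = tan²(45° − φ/2) = 0.3240.
γ' = 19.5 − 9.81 = 9.690 kN/m³. h₂ = H − d_w = 3.3 m.
σ'_h: at surface K_a·q = 6.157; at WT K_a(q+γd_w) = 18.45; at base K_a(q+γd_w+γ'h₂) = 28.81 kPa.
P₁ = ½(6.157+18.45)×2.3 = 28.30; P₂ = ½(18.45+28.81)×3.3 = 77.99; P_w = ½γ_w h₂² = 53.42.
Total = 28.30+77.99+53.42 = 159.7 kN/m.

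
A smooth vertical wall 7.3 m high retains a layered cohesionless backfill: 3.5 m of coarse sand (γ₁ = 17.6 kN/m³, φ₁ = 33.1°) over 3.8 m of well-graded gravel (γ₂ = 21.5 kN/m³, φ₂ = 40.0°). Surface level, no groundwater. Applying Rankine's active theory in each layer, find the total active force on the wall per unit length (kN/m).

116 kN/m

K_a1 = tan²(45°−33.1°/2) = 0.2936; K_a2 = tan²(45°−40.0°/2) = 0.2174.
Layer 1: σ at base = K_a1 γ₁ h₁ = 18.08 kPa; P₁ = ½×18.08×3.5 = 31.65.
Layer 2: σ_v at top = γ₁h₁ = 61.60; σ_h top = K_a2×61.60 = 13.39; σ_h base = K_a2×(61.60+21.5×3.8) = 31.16.
P₂ = ½(13.39+31.16)×3.8 = 84.65. Total P_a = 31.65+84.65 = 116.3 kN/m.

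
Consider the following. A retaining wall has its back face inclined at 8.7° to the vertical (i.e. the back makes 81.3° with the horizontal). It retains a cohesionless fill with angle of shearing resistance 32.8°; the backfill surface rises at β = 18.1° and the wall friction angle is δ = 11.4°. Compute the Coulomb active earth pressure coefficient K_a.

0.440

K_a = sin²(α+φ) / [sin²α · sin(α−δ) · (1 + √{sin(φ+δ)sin(φ−β) / (sin(α−δ)sin(α+β))})²].
With α = 81.3°, φ = 32.8°, δ = 11.4°, β = 18.1°: K_a = 0.4398.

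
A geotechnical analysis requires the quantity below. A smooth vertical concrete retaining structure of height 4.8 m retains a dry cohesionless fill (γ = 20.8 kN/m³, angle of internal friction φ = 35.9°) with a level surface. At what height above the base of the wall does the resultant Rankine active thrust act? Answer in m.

1.60 m

K_a = 0.2607.
The pressure distribution is triangular, so the resultant acts at H/3 above the base = 4.8/3 = 1.600 m.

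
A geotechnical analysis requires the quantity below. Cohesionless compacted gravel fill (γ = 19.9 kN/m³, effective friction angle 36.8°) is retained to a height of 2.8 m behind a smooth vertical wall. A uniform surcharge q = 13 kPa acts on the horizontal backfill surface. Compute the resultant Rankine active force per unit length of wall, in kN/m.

K_a = tan²(45° − φ/2) = 0.2508.
Soil triangle: ½ K_a γ H² = 0.5×0.2508×19.9×2.8² = 19.56 kN/m.
Surcharge rectangle: K_a q H = 0.2508×13×2.8 = 9.128 kN/m.
Total = 19.56 + 9.128 = 28.69 kN/m.

28.7 kN/m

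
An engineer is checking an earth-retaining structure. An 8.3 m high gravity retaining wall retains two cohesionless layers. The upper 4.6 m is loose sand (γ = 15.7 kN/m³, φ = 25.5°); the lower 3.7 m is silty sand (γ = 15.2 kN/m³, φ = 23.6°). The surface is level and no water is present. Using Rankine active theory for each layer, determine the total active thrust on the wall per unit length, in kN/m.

225 kN/m

K_a1 = tan²(45°−25.5°/2) = 0.3981; K_a2 = tan²(45°−23.6°/2) = 0.4282.
Layer 1: σ at base = K_a1 γ₁ h₁ = 28.75 kPa; P₁ = ½×28.75×4.6 = 66.13.
Layer 2: σ_v at top = γ₁h₁ = 72.22; σ_h top = K_a2×72.22 = 30.93; σ_h base = K_a2×(72.22+15.2×3.7) = 55.01.
P₂ = ½(30.93+55.01)×3.7 = 159.0. Total P_a = 66.13+159.0 = 225.1 kN/m.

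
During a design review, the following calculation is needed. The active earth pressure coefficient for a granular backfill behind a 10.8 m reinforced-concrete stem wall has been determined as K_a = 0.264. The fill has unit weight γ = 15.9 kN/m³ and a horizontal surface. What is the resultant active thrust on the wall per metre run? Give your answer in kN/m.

245 kN/m

P = ½ K_a γ H² = 0.5 × 0.264 × 15.9 × 10.8² = 244.8 kN/m.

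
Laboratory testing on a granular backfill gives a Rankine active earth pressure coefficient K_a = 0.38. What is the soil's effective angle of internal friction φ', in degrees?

26.7°

K_a = tan²(45° − φ/2) ⇒ 45° − φ/2 = arctan(√0.38) = 31.65°.
φ = 2(45° − 31.65°) = 26.70°.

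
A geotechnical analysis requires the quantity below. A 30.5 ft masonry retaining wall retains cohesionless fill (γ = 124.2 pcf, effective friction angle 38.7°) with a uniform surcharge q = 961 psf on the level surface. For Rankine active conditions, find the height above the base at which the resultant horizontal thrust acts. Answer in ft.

11.9 ft

K_a = 0.2306.
Triangular part P₁ = ½K_aγH² = 13320 at H/3 = 10.17 ft; rectangular part P₂ = K_a q H = 6759 at H/2 = 15.25 ft.
ȳ = (P₁·10.17 + P₂·15.25)/(P₁+P₂) = 11.88 ft.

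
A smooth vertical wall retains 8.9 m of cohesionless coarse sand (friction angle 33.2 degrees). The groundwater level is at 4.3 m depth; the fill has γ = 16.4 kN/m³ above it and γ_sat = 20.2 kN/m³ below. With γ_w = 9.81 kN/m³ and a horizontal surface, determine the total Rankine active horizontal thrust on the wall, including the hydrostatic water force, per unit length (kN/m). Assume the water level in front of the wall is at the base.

275 kN/m

K_a = tan²(45° − φ/2) = 0.2924.
γ' = 20.2 − 9.81 = 10.39 kN/m³. Depth below WT = 4.6 m.
σ'_h at WT = K_a γ d_w = 20.62 kPa; at base = 20.62 + K_a γ' × 4.6 = 34.59 kPa.
P₁ (0–4.3 m) = ½×20.62×4.3 = 44.33. P₂ (4.3–8.9 m) = ½(20.62+34.59)×4.6 = 127.0.
P_w = ½ γ_w h₂² = 0.5×9.81×4.6² = 103.8. Total = 44.33+127.0+103.8 = 275.1 kN/m.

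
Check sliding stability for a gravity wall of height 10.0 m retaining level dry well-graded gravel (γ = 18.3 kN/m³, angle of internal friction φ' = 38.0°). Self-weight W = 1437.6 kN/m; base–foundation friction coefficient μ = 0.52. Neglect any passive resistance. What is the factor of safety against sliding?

K_a = tan²(45° − 38.0°/2) = 0.2379.
P_a = ½K_aγH² = 0.5×0.2379×18.3×10.0² = 217.7 kN/m, acting at H/3 = 3.333 m above the base.
FS_sliding = μW / P_a = 0.52×1437.6 / 217.7 = 3.434.

3.43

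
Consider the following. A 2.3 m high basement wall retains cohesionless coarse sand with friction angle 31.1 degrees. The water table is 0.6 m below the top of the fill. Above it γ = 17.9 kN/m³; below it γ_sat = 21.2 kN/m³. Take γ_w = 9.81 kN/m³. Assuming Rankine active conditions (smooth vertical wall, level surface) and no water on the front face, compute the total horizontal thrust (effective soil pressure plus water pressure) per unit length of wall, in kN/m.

K_a = tan²(45° − φ/2) = 0.3188.
γ' = 21.2 − 9.81 = 11.39 kN/m³. Depth below WT = 1.7 m.
σ'_h at WT = K_a γ d_w = 3.424 kPa; at base = 3.424 + K_a γ' × 1.7 = 9.597 kPa.
P₁ (0–0.6 m) = ½×3.424×0.6 = 1.027. P₂ (0.6–2.3 m) = ½(3.424+9.597)×1.7 = 11.07.
P_w = ½ γ_w h₂² = 0.5×9.81×1.7² = 14.18. Total = 1.027+11.07+14.18 = 26.27 kN/m.

26.3 kN/m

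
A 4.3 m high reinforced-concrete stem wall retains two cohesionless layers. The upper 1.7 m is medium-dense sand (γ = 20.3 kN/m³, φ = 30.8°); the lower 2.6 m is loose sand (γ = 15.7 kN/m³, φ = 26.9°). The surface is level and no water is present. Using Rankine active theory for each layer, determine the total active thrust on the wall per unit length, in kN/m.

K_a1 = tan²(45°−30.8°/2) = 0.3227; K_a2 = tan²(45°−26.9°/2) = 0.3770.
Layer 1: σ at base = K_a1 γ₁ h₁ = 11.14 kPa; P₁ = ½×11.14×1.7 = 9.466.
Layer 2: σ_v at top = γ₁h₁ = 34.51; σ_h top = K_a2×34.51 = 13.01; σ_h base = K_a2×(34.51+15.7×2.6) = 28.40.
P₂ = ½(13.01+28.40)×2.6 = 53.83. Total P_a = 9.466+53.83 = 63.30 kN/m.

63.3 kN/m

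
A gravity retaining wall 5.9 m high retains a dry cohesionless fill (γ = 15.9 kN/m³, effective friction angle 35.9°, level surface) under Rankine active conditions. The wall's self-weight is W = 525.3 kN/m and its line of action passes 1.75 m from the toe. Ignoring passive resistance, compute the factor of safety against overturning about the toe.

K_a = tan²(45° − 35.9°/2) = 0.2607.
P_a = ½K_aγH² = 0.5×0.2607×15.9×5.9² = 72.16 kN/m, acting at H/3 = 1.967 m above the base.
Overturning moment M_o = P_a × H/3 = 72.16 × 1.967 = 141.9.
Resisting moment M_r = W × 1.75 = 525.3 × 1.75 = 919.3.
FS_overturning = M_r/M_o = 919.3/141.9 = 6.478.

6.48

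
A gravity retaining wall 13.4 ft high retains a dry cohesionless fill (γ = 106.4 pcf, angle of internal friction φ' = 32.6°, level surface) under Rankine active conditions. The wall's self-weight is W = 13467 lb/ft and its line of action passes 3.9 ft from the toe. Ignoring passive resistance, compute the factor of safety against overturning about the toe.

4.11

K_a = tan²(45° − 32.6°/2) = 0.2997.
P_a = ½K_aγH² = 0.5×0.2997×106.4×13.4² = 2863 lb/ft, acting at H/3 = 4.467 ft above the base.
Overturning moment M_o = P_a × H/3 = 2863 × 4.467 = 12790.
Resisting moment M_r = W × 3.9 = 13467 × 3.9 = 52520.
FS_overturning = M_r/M_o = 52520/12790 = 4.107.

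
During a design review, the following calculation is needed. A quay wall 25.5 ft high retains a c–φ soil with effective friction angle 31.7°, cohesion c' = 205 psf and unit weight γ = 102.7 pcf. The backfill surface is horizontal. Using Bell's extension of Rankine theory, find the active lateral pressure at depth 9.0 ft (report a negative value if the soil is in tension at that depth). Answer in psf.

K_a = (1 − sin φ)/(1 + sin φ) = 0.3111.
σ_a = K_a γ z − 2c√K_a = 0.3111×102.7×9.0 − 2×205×0.5577 = 58.85 psf.

58.8 psf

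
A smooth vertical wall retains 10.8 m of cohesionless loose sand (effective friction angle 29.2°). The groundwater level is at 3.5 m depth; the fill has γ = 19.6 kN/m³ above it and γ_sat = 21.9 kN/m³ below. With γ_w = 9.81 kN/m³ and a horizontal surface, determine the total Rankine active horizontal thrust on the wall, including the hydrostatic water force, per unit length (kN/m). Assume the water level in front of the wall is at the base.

586 kN/m

K_a = tan²(45° − φ/2) = 0.3442.
γ' = 21.9 − 9.81 = 12.09 kN/m³. Depth below WT = 7.3 m.
σ'_h at WT = K_a γ d_w = 23.61 kPa; at base = 23.61 + K_a γ' × 7.3 = 53.99 kPa.
P₁ (0–3.5 m) = ½×23.61×3.5 = 41.32. P₂ (3.5–10.8 m) = ½(23.61+53.99)×7.3 = 283.3.
P_w = ½ γ_w h₂² = 0.5×9.81×7.3² = 261.4. Total = 41.32+283.3+261.4 = 586.0 kN/m.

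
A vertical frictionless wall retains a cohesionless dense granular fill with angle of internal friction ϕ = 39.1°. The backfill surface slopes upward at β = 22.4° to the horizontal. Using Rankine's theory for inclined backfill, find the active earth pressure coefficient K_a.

K_a = cos β · (cos β − √(cos²β − cos²φ)) / (cos β + √(cos²β − cos²φ)).
cos β = 0.9245, cos φ = 0.7760, √(cos²β − cos²φ) = 0.5025.
K_a = 0.9245 × (0.9245 − 0.5025)/(0.9245 + 0.5025) = 0.2734.

0.273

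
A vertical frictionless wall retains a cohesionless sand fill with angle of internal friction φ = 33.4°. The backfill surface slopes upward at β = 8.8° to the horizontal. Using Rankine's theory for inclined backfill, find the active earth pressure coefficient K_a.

0.299

K_a = cos β · (cos β − √(cos²β − cos²φ)) / (cos β + √(cos²β − cos²φ)).
cos β = 0.9882, cos φ = 0.8348, √(cos²β − cos²φ) = 0.5288.
K_a = 0.9882 × (0.9882 − 0.5288)/(0.9882 + 0.5288) = 0.2993.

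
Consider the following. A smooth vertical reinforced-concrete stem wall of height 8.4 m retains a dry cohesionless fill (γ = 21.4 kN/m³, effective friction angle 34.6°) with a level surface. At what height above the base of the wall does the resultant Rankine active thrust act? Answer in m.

2.80 m

K_a = 0.2756.
The pressure distribution is triangular, so the resultant acts at H/3 above the base = 8.4/3 = 2.800 m.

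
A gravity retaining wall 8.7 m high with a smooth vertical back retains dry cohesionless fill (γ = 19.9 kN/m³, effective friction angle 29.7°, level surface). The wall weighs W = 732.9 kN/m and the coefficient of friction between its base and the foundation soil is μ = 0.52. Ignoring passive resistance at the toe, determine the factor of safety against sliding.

1.50

K_a = tan²(45° − 29.7°/2) = 0.3374.
P_a = ½K_aγH² = 0.5×0.3374×19.9×8.7² = 254.1 kN/m, acting at H/3 = 2.900 m above the base.
FS_sliding = μW / P_a = 0.52×732.9 / 254.1 = 1.500.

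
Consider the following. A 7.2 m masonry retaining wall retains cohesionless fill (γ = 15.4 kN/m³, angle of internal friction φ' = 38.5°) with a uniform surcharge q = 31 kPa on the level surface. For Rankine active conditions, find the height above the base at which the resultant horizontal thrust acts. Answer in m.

K_a = 0.2327.
Triangular part P₁ = ½K_aγH² = 92.87 at H/3 = 2.400 m; rectangular part P₂ = K_a q H = 51.93 at H/2 = 3.600 m.
ȳ = (P₁·2.400 + P₂·3.600)/(P₁+P₂) = 2.830 m.

2.83 m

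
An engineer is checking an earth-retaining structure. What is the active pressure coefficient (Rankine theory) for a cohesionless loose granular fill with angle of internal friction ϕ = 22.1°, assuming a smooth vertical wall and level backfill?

K_a = (1 − sin φ)/(1 + sin φ) = (1 − sin 22.1°)/(1 + sin 22.1°) = 0.4533.

0.453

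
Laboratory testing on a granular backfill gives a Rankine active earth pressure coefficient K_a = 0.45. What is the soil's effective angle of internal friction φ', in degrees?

K_a = tan²(45° − φ/2) ⇒ 45° − φ/2 = arctan(√0.45) = 33.85°.
φ = 2(45° − 33.85°) = 22.29°.

22.3°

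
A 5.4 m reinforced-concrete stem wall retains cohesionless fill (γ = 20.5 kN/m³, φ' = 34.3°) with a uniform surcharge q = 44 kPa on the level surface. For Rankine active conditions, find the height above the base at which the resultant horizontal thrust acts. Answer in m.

K_a = 0.2792.
Triangular part P₁ = ½K_aγH² = 83.44 at H/3 = 1.800 m; rectangular part P₂ = K_a q H = 66.33 at H/2 = 2.700 m.
ȳ = (P₁·1.800 + P₂·2.700)/(P₁+P₂) = 2.199 m.

2.20 m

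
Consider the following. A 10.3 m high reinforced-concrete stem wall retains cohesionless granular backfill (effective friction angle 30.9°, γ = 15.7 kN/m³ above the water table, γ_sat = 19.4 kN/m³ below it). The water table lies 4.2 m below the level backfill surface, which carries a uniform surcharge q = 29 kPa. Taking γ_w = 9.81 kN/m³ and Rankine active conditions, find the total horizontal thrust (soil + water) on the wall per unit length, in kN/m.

K_a = tan²(45° − φ/2) = 0.3214.
γ' = 19.4 − 9.81 = 9.590 kN/m³. h₂ = H − d_w = 6.1 m.
σ'_h: at surface K_a·q = 9.321; at WT K_a(q+γd_w) = 30.51; at base K_a(q+γd_w+γ'h₂) = 49.32 kPa.
P₁ = ½(9.321+30.51)×4.2 = 83.65; P₂ = ½(30.51+49.32)×6.1 = 243.5; P_w = ½γ_w h₂² = 182.5.
Total = 83.65+243.5+182.5 = 509.7 kN/m.

510 kN/m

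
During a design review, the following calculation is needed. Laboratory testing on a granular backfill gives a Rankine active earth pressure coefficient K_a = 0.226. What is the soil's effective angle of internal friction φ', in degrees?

K_a = tan²(45° − φ/2) ⇒ 45° − φ/2 = arctan(√0.226) = 25.43°.
φ = 2(45° − 25.43°) = 39.15°.

39.1°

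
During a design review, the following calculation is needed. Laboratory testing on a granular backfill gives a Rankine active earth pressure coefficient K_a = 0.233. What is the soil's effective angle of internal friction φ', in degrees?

38.5°

K_a = tan²(45° − φ/2) ⇒ 45° − φ/2 = arctan(√0.233) = 25.77°.
φ = 2(45° − 25.77°) = 38.47°.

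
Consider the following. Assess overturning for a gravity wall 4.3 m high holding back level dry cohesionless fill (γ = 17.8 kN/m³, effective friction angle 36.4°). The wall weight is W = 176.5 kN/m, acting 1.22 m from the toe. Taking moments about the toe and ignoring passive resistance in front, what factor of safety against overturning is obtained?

3.58

K_a = tan²(45° − 36.4°/2) = 0.2552.
P_a = ½K_aγH² = 0.5×0.2552×17.8×4.3² = 41.99 kN/m, acting at H/3 = 1.433 m above the base.
Overturning moment M_o = P_a × H/3 = 41.99 × 1.433 = 60.19.
Resisting moment M_r = W × 1.22 = 176.5 × 1.22 = 215.3.
FS_overturning = M_r/M_o = 215.3/60.19 = 3.578.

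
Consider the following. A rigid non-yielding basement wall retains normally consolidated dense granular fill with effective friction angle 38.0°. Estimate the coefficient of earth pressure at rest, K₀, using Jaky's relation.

0.384

K₀ = 1 − sin φ' = 1 − sin 38.0° = 0.3843.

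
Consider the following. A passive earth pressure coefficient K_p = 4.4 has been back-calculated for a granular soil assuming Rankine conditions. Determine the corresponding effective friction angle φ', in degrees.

39.0°

K_p = (1+sin φ)/(1−sin φ) ⇒ sin φ = (K_p − 1)/(K_p + 1) = 0.6296.
φ = arcsin(0.6296) = 39.02°.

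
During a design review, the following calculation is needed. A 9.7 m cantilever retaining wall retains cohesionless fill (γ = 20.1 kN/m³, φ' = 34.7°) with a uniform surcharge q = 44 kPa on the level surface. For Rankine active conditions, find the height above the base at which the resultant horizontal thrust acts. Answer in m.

K_a = 0.2745.
Triangular part P₁ = ½K_aγH² = 259.5 at H/3 = 3.233 m; rectangular part P₂ = K_a q H = 117.1 at H/2 = 4.850 m.
ȳ = (P₁·3.233 + P₂·4.850)/(P₁+P₂) = 3.736 m.

3.74 m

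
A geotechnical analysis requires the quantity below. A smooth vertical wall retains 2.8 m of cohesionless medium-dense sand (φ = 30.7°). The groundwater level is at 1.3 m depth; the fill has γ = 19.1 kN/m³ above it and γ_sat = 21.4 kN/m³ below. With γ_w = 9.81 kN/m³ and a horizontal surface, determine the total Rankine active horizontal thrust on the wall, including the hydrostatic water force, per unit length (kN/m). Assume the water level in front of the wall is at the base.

32.6 kN/m

K_a = tan²(45° − φ/2) = 0.3240.
γ' = 21.4 − 9.81 = 11.59 kN/m³. Depth below WT = 1.5 m.
σ'_h at WT = K_a γ d_w = 8.046 kPa; at base = 8.046 + K_a γ' × 1.5 = 13.68 kPa.
P₁ (0–1.3 m) = ½×8.046×1.3 = 5.230. P₂ (1.3–2.8 m) = ½(8.046+13.68)×1.5 = 16.29.
P_w = ½ γ_w h₂² = 0.5×9.81×1.5² = 11.04. Total = 5.230+16.29+11.04 = 32.56 kN/m.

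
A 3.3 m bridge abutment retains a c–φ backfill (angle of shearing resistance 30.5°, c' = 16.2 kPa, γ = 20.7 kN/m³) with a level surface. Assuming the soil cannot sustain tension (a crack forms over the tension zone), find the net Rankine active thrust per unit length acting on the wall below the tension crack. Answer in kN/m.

1.07 kN/m

K_a = 0.3267; √K_a = 0.5715.
Tension-crack depth z_c = 2c/(γ√K_a) = 2×16.2/(20.7×0.5715) = 2.739 m.
σ_a at base = K_a γ H − 2c√K_a = 0.3267×20.7×3.3 − 2×16.2×0.5715 = 3.796 kPa.
P_a = ½ × 3.796 × (H − z_c) = 0.5×3.796×0.5614 = 1.066 kN/m.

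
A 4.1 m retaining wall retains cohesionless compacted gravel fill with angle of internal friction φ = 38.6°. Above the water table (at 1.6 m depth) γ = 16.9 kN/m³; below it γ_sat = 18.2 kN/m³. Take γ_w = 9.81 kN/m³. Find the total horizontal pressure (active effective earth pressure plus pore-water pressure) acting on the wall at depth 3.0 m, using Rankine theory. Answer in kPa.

22.7 kPa

K_a = (1 − sin φ)/(1 + sin φ) = 0.2316.
γ' = 18.2 − 9.81 = 8.390 kN/m³.
Effective vertical stress at 3.0 m: σ'_v = 16.9×1.6 + 8.390×1.40 = 38.79 kPa.
σ'_h = K_a σ'_v = 0.2316 × 38.79 = 8.984 kPa; u = γ_w × 1.40 = 13.73 kPa.
Total σ_h = 8.984 + 13.73 = 22.72 kPa.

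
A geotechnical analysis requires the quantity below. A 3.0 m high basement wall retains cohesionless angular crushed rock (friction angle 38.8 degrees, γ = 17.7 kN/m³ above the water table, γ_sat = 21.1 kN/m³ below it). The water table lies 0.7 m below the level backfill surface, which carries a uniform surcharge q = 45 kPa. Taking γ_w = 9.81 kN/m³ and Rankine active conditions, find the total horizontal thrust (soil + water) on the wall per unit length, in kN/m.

71.3 kN/m

K_a = tan²(45° − φ/2) = 0.2296.
γ' = 21.1 − 9.81 = 11.29 kN/m³. h₂ = H − d_w = 2.3 m.
σ'_h: at surface K_a·q = 10.33; at WT K_a(q+γd_w) = 13.17; at base K_a(q+γd_w+γ'h₂) = 19.14 kPa.
P₁ = ½(10.33+13.17)×0.7 = 8.226; P₂ = ½(13.17+19.14)×2.3 = 37.16; P_w = ½γ_w h₂² = 25.95.
Total = 8.226+37.16+25.95 = 71.33 kN/m.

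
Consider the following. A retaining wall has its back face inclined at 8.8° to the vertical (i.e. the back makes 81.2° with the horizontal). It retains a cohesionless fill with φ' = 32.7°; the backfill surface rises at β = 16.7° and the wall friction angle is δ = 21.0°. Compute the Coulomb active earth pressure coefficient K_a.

K_a = sin²(α+φ) / [sin²α · sin(α−δ) · (1 + √{sin(φ+δ)sin(φ−β) / (sin(α−δ)sin(α+β))})²].
With α = 81.2°, φ = 32.7°, δ = 21.0°, β = 16.7°: K_a = 0.4335.

0.434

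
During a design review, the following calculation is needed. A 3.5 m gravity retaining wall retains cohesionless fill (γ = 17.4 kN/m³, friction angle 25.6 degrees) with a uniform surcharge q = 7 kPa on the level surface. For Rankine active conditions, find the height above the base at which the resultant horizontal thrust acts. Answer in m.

1.28 m

K_a = 0.3966.
Triangular part P₁ = ½K_aγH² = 42.26 at H/3 = 1.167 m; rectangular part P₂ = K_a q H = 9.716 at H/2 = 1.750 m.
ȳ = (P₁·1.167 + P₂·1.750)/(P₁+P₂) = 1.276 m.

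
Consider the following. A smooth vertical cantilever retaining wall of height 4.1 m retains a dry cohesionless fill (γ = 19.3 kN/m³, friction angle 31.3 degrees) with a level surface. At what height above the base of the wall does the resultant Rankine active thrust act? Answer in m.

K_a = 0.3162.
The pressure distribution is triangular, so the resultant acts at H/3 above the base = 4.1/3 = 1.367 m.

1.37 m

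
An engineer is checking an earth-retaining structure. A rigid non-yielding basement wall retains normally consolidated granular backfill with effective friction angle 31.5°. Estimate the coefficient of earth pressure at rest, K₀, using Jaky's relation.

K₀ = 1 − sin φ' = 1 − sin 31.5° = 0.4775.

0.478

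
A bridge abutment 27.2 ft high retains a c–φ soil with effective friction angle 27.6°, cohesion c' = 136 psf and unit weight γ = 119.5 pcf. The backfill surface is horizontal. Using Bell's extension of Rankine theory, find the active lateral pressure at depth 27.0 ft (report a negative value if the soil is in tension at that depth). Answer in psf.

K_a = (1 − sin φ)/(1 + sin φ) = 0.3668.
σ_a = K_a γ z − 2c√K_a = 0.3668×119.5×27.0 − 2×136×0.6056 = 1019 psf.

1020 psf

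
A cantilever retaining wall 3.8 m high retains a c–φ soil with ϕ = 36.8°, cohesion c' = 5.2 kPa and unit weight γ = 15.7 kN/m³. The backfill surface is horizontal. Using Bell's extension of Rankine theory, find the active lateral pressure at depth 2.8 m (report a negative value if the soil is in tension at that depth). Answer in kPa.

K_a = (1 − sin φ)/(1 + sin φ) = 0.2508.
σ_a = K_a γ z − 2c√K_a = 0.2508×15.7×2.8 − 2×5.2×0.5008 = 5.816 kPa.

5.82 kPa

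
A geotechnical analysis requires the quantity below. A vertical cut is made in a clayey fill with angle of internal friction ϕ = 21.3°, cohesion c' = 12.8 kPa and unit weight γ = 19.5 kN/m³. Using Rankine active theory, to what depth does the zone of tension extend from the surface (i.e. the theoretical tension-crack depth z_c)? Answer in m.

K_a = tan²(45° − 21.3°/2) = 0.4671; √K_a = 0.6834.
The active pressure is zero where K_a γ z = 2c√K_a, so z_c = 2c/(γ√K_a) = 2×12.8/(19.5×0.6834) = 1.921 m.

1.92 m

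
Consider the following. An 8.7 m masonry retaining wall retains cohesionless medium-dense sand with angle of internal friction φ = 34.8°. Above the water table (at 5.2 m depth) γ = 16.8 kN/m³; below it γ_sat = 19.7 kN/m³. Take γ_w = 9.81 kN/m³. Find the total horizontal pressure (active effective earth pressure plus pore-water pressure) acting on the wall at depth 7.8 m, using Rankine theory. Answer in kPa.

56.4 kPa

K_a = (1 − sin φ)/(1 + sin φ) = 0.2733.
γ' = 19.7 − 9.81 = 9.890 kN/m³.
Effective vertical stress at 7.8 m: σ'_v = 16.8×5.2 + 9.890×2.60 = 113.1 kPa.
σ'_h = K_a σ'_v = 0.2733 × 113.1 = 30.90 kPa; u = γ_w × 2.60 = 25.51 kPa.
Total σ_h = 30.90 + 25.51 = 56.41 kPa.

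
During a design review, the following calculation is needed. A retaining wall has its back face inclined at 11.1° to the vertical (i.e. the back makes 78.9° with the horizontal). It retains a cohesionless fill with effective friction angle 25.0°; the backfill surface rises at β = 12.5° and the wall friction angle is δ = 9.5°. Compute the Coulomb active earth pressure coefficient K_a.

0.564

K_a = sin²(α+φ) / [sin²α · sin(α−δ) · (1 + √{sin(φ+δ)sin(φ−β) / (sin(α−δ)sin(α+β))})²].
With α = 78.9°, φ = 25.0°, δ = 9.5°, β = 12.5°: K_a = 0.5636.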